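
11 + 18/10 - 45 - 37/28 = -4693/140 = -33.52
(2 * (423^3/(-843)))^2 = 2546007543848484/78961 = 32243861448.67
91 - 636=-545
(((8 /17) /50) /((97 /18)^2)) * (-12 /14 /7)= -7776 /195942425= -0.00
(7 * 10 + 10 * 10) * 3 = 510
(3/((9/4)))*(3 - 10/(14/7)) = -2.67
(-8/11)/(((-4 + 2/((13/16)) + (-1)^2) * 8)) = 13/77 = 0.17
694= 694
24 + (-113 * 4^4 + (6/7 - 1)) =-202329/7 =-28904.14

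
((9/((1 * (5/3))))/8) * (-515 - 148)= -17901/40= -447.52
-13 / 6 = -2.17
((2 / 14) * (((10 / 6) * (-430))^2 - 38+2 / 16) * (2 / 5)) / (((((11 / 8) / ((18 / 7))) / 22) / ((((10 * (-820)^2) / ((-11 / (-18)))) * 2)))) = 14321386578355200 / 539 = 26570290497876.07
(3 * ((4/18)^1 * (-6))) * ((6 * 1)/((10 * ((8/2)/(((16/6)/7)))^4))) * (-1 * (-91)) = -832/46305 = -0.02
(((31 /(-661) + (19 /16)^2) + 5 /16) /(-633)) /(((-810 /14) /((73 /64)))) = 28980343 /555277565952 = 0.00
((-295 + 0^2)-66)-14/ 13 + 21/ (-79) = -372126/ 1027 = -362.34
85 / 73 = 1.16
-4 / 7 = -0.57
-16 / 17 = -0.94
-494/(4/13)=-3211/2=-1605.50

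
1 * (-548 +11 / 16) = -8757 / 16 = -547.31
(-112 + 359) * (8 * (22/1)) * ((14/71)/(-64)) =-19019/142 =-133.94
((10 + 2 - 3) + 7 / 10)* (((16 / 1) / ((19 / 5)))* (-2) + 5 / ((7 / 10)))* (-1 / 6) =1649 / 798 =2.07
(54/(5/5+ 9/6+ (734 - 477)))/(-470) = -18/40655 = -0.00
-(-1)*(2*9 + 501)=519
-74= -74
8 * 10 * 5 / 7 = 57.14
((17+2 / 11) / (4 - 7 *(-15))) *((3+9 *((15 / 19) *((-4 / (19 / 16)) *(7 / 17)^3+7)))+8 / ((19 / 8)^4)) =564539941602 / 69789110957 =8.09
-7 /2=-3.50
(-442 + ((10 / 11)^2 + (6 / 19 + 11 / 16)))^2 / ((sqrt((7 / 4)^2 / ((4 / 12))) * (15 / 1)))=262155702235729 * sqrt(3) / 106553684160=4261.39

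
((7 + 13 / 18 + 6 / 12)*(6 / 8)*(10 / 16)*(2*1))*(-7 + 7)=0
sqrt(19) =4.36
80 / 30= 8 / 3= 2.67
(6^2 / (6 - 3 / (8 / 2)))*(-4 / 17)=-192 / 119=-1.61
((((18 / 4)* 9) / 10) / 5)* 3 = 243 / 100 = 2.43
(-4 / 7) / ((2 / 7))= -2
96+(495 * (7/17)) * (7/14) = 197.91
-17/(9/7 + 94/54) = -3213/572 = -5.62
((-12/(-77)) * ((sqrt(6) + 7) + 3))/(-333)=-40/8547 - 4 * sqrt(6)/8547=-0.01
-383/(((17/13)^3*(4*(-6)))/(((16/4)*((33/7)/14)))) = 9255961/962948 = 9.61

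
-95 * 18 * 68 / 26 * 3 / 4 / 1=-3354.23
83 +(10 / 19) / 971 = 1531277 / 18449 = 83.00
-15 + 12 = -3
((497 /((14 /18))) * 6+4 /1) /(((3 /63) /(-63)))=-5077674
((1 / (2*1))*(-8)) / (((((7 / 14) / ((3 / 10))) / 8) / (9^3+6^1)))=-14112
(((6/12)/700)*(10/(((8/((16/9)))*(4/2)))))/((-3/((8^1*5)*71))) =-142/189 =-0.75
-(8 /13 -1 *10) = 122 /13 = 9.38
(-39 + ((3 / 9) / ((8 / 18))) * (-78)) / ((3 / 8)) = -260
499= 499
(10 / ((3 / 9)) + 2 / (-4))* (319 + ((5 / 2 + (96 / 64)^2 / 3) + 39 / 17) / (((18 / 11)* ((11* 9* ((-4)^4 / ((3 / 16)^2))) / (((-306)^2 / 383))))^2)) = 11857690326902357603 / 1260048915365888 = 9410.50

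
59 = 59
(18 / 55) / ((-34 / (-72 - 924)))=8964 / 935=9.59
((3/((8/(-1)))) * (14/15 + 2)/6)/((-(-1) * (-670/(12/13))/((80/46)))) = 44/100165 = 0.00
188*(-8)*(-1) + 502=2006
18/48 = 3/8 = 0.38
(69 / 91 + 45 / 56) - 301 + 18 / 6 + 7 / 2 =-213259 / 728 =-292.94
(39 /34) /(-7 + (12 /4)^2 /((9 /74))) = 39 /2278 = 0.02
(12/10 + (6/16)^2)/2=429/640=0.67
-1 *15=-15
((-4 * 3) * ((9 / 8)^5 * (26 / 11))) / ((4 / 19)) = -43755309 / 180224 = -242.78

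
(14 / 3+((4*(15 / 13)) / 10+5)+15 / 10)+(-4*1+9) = 1297 / 78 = 16.63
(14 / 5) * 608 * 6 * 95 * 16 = 15525888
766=766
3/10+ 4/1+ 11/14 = 178/35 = 5.09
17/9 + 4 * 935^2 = 3496901.89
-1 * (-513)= 513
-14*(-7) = 98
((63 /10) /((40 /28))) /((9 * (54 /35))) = 343 /1080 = 0.32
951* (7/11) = 6657/11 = 605.18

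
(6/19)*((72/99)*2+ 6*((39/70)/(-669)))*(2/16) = 373353/6524980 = 0.06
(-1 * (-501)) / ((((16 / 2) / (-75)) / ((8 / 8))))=-37575 / 8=-4696.88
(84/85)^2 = 7056/7225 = 0.98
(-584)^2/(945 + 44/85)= 360.71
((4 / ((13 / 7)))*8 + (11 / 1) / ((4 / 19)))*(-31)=-2153.90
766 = 766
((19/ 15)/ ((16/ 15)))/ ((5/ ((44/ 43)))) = 209/ 860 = 0.24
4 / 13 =0.31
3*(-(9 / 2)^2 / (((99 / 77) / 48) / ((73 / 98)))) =-11826 / 7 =-1689.43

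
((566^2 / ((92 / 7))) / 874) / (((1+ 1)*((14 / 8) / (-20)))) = -1601780 / 10051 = -159.37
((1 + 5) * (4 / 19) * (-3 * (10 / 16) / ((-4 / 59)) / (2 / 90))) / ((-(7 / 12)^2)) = -4301100 / 931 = -4619.87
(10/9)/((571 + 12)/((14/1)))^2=1960/3059001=0.00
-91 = -91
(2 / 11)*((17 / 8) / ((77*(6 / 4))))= 0.00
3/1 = 3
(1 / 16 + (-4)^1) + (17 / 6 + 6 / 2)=1.90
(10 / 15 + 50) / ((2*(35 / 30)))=152 / 7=21.71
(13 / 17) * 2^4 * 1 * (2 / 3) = 416 / 51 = 8.16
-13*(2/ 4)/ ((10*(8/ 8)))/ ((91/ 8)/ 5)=-0.29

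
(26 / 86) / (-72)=-13 / 3096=-0.00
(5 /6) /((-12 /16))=-10 /9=-1.11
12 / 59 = 0.20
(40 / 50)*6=24 / 5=4.80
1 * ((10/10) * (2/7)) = 2/7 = 0.29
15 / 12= 5 / 4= 1.25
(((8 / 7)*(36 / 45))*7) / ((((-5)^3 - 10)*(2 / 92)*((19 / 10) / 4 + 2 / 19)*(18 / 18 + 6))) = -223744 / 416745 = -0.54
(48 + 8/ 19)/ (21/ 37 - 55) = -17020/ 19133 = -0.89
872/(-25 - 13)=-436/19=-22.95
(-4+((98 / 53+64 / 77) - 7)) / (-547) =33953 / 2232307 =0.02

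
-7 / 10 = -0.70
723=723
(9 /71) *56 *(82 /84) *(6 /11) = 2952 /781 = 3.78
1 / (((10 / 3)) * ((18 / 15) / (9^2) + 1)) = 81 / 274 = 0.30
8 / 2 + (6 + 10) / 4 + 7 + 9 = 24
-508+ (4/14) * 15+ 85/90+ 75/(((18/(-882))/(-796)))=368524451/126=2924797.23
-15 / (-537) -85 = -15210 / 179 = -84.97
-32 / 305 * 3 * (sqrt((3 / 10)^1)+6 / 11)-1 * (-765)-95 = 2247274 / 3355-48 * sqrt(30) / 1525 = 669.66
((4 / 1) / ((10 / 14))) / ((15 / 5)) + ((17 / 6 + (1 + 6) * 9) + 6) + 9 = 82.70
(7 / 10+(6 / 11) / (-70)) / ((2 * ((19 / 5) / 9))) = 0.82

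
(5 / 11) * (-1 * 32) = -160 / 11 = -14.55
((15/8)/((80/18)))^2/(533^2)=729/1163628544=0.00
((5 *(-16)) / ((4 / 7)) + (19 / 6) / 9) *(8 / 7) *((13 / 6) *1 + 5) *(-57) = 12321994 / 189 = 65195.74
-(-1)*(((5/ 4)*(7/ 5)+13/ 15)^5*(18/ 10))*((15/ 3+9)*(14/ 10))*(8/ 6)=4674060635293/ 810000000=5770.45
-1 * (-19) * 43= 817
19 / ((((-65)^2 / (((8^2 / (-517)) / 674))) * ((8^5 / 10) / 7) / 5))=-133 / 15075686912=-0.00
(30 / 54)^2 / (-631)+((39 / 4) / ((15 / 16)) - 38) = -7053443 / 255555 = -27.60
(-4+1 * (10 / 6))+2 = -1 / 3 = -0.33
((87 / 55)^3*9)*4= 23706108 / 166375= 142.49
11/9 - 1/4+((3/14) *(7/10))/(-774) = 15047/15480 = 0.97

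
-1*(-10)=10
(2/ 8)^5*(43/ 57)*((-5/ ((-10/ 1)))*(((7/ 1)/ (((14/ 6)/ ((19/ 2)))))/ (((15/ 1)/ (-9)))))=-129/ 20480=-0.01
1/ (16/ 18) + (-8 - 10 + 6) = -87/ 8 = -10.88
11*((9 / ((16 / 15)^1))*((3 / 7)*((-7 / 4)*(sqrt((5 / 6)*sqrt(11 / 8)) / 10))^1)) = -6.88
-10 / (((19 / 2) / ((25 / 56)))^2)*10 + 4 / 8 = 19753 / 70756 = 0.28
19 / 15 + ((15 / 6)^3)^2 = 235591 / 960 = 245.41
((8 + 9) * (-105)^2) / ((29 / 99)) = 18555075 / 29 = 639830.17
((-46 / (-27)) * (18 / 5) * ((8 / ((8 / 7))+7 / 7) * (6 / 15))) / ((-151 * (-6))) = 736 / 33975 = 0.02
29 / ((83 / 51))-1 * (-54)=5961 / 83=71.82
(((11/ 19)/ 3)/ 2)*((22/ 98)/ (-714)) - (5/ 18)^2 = -1385407/ 17947818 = -0.08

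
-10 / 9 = -1.11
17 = 17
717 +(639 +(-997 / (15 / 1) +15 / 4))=77597 / 60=1293.28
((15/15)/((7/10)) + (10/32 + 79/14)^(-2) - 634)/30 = -984940342/46713345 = -21.08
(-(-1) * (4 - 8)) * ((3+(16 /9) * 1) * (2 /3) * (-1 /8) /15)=43 /405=0.11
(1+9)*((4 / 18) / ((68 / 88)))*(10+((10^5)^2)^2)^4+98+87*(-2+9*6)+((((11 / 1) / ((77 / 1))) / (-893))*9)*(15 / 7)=1925308000000000000770123200000000000115518480000000000007701232000000000000223474242007 / 6694821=287581699346405228873202600000000000000000000000000000000000000000000000000000000.00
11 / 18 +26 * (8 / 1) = 3755 / 18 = 208.61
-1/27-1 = -28/27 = -1.04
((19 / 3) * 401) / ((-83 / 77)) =-586663 / 249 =-2356.08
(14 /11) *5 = 70 /11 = 6.36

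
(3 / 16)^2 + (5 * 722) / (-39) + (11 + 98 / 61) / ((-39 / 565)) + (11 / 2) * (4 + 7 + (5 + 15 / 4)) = -101425277 / 609024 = -166.54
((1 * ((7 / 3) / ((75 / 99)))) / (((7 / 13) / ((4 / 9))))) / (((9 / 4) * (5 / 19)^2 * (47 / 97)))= 80118896 / 2379375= 33.67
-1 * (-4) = 4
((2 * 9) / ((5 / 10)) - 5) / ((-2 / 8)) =-124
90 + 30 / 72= 1085 / 12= 90.42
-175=-175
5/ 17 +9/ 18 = 27/ 34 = 0.79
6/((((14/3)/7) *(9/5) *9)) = 5/9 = 0.56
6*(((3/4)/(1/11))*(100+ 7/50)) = 495693/100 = 4956.93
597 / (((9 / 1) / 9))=597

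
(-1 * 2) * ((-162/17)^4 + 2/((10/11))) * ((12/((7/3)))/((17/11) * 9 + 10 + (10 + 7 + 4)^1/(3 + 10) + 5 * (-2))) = -422216457234/77256925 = -5465.10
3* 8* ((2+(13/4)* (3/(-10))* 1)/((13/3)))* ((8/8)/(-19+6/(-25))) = -0.30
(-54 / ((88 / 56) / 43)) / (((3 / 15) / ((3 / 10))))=-24381 / 11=-2216.45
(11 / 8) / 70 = 11 / 560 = 0.02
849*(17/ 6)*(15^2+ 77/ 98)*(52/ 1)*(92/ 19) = 18188254916/ 133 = 136753796.36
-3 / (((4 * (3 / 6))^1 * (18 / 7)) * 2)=-7 / 24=-0.29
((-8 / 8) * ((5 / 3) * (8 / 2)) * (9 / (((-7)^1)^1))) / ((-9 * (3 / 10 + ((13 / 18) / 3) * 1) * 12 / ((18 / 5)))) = -270 / 511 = -0.53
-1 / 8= -0.12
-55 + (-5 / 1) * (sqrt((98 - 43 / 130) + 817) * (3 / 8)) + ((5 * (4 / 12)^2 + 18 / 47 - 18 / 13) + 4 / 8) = -3 * sqrt(15457910) / 208 - 604297 / 10998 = -111.65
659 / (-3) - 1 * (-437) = 652 / 3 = 217.33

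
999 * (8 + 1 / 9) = 8103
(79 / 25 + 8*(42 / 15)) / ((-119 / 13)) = -8307 / 2975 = -2.79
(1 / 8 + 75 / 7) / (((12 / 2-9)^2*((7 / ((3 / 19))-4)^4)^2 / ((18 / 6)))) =1327509 / 2573184872360041016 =0.00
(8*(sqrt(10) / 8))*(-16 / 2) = -8*sqrt(10) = -25.30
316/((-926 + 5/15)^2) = 2844/7711729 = 0.00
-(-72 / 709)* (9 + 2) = 792 / 709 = 1.12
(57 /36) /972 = 0.00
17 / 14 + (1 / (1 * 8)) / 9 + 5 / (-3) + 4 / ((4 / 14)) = 6835 / 504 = 13.56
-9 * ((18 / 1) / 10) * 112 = -9072 / 5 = -1814.40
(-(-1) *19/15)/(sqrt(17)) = 19 *sqrt(17)/255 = 0.31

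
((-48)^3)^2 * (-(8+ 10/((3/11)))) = -546299707392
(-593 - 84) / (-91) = 677 / 91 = 7.44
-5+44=39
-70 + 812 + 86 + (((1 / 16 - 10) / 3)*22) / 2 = 12665 / 16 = 791.56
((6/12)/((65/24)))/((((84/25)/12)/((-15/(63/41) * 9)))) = -36900/637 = -57.93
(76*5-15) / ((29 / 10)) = 3650 / 29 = 125.86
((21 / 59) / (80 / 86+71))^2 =90601 / 3700167241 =0.00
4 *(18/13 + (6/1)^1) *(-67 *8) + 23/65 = -1029097/65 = -15832.26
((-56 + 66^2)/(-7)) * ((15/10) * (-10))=64500/7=9214.29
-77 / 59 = -1.31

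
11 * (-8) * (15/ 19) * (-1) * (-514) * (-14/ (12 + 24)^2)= 197890/ 513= 385.75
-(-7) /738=7 /738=0.01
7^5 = 16807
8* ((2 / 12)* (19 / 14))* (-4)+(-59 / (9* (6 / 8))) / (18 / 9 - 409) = -555124 / 76923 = -7.22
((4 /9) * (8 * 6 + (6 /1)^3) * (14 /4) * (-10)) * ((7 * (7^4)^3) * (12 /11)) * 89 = -38631586229479040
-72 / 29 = -2.48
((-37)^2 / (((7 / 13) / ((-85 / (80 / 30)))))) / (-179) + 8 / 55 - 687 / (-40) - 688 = -60078061 / 275660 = -217.94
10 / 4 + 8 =21 / 2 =10.50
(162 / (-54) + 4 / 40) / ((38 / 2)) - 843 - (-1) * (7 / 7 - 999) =-349819 / 190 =-1841.15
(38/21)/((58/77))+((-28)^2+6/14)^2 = 615330.59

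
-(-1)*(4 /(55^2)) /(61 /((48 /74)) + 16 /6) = 96 /7021025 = 0.00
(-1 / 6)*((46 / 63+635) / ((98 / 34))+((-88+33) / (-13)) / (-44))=-36.74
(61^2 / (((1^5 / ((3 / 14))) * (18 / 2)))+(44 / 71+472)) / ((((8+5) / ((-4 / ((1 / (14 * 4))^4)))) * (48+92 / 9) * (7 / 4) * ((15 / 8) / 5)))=-5374188388352 / 120913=-44446737.64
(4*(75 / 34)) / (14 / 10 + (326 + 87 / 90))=4500 / 167467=0.03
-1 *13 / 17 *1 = -13 / 17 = -0.76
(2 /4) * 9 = 9 /2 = 4.50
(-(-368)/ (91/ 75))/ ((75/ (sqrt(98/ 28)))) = 184*sqrt(14)/ 91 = 7.57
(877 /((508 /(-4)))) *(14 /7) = -1754 /127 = -13.81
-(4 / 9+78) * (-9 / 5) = 706 / 5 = 141.20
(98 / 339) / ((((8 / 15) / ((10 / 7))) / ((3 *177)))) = 411.17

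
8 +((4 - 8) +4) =8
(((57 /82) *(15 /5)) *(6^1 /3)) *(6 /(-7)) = -1026 /287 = -3.57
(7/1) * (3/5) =4.20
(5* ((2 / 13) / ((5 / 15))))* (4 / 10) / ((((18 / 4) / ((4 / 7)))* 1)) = 32 / 273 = 0.12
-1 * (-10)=10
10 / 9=1.11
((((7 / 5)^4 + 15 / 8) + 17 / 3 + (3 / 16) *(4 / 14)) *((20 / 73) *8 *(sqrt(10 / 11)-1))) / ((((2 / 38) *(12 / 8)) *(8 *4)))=-5704123 / 574875 + 5704123 *sqrt(110) / 6323625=-0.46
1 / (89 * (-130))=-1 / 11570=-0.00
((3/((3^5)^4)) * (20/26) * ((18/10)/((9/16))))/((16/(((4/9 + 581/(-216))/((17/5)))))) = -2425/27740856694356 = -0.00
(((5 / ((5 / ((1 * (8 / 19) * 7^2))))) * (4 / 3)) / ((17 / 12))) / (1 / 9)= 56448 / 323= 174.76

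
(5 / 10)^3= 1 / 8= 0.12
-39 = -39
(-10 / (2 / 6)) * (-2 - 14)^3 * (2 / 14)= 122880 / 7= 17554.29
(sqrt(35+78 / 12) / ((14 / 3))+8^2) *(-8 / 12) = -128 / 3- sqrt(166) / 14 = -43.59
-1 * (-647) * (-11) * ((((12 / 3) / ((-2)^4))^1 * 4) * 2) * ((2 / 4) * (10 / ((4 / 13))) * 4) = -925210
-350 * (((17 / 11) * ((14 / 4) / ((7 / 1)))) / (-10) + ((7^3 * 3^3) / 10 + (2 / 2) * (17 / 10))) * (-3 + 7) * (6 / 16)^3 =-192873555 / 2816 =-68492.03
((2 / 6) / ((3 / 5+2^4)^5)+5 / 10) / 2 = 11817128179 / 47268487716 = 0.25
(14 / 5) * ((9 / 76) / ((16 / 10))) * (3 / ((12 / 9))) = 567 / 1216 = 0.47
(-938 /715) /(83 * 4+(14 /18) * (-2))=-4221 /1063205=-0.00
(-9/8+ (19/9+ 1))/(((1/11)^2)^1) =17303/72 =240.32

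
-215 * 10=-2150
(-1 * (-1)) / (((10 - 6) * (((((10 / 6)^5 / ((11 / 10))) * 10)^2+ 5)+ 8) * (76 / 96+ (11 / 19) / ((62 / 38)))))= 1328956794 / 83380011367681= 0.00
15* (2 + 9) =165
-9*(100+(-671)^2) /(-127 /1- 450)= 7024.38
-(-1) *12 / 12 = 1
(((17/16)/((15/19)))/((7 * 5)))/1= 323/8400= 0.04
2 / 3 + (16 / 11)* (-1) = -26 / 33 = -0.79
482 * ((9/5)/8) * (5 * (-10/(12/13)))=-46995/8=-5874.38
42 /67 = 0.63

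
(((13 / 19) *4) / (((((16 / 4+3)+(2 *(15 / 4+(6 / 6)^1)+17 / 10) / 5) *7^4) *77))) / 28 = 325 / 5679976071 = 0.00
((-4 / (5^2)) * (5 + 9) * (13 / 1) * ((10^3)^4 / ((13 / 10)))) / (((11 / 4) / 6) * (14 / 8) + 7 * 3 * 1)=-307200000000000 / 299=-1027424749163.88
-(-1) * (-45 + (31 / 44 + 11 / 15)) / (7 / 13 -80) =373763 / 681780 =0.55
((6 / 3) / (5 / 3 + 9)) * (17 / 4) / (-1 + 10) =17 / 192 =0.09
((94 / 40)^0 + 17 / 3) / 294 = 10 / 441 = 0.02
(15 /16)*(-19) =-285 /16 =-17.81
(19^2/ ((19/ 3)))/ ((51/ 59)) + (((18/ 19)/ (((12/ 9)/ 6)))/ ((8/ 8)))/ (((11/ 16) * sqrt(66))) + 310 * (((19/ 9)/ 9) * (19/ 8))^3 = 216 * sqrt(66)/ 2299 + 276476708851/ 2312831232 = 120.30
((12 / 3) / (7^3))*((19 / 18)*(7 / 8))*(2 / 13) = 19 / 11466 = 0.00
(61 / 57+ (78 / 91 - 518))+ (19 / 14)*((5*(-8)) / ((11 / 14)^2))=-29160833 / 48279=-604.01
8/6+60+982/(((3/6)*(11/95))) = 561764/33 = 17023.15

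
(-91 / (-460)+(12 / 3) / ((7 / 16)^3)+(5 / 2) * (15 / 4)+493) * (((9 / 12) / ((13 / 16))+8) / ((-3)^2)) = 559587741 / 1025570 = 545.64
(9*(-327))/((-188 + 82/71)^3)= 39012299/86468159448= 0.00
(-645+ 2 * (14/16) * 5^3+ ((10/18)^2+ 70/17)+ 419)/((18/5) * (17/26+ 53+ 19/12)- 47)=-1010945/54366714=-0.02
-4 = -4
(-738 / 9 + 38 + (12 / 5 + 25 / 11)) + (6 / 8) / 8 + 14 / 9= -37.68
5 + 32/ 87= 467/ 87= 5.37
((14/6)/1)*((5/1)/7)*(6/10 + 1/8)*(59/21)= 1711/504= 3.39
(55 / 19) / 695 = 11 / 2641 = 0.00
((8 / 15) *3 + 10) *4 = 232 / 5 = 46.40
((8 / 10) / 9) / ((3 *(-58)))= -2 / 3915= -0.00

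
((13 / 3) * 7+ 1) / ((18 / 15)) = 235 / 9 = 26.11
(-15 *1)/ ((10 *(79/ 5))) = -0.09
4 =4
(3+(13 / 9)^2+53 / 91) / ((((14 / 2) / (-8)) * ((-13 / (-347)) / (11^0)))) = -115995160 / 670761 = -172.93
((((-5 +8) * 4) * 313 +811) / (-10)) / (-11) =4567 / 110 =41.52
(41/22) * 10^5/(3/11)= 2050000/3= 683333.33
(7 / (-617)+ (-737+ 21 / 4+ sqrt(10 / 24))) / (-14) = 1805987 / 34552 -sqrt(15) / 84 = 52.22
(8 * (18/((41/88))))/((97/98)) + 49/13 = 16339001/51701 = 316.03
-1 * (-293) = 293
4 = 4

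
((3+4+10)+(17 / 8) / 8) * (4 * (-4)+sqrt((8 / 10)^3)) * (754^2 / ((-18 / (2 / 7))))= 157052545 / 63-31410509 * sqrt(5) / 630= 2381411.77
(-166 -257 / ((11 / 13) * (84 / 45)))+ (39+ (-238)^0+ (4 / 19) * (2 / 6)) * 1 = -5067379 / 17556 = -288.64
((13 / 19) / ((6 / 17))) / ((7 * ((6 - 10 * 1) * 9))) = -221 / 28728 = -0.01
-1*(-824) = 824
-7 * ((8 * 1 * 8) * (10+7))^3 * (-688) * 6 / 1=37215547686912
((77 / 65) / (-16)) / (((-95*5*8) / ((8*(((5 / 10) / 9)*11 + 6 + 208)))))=297451 / 8892000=0.03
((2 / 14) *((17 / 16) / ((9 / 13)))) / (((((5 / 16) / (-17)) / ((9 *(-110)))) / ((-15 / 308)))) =-56355 / 98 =-575.05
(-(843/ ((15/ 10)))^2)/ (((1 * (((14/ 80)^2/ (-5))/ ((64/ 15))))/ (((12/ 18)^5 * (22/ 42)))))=11384533811200/ 750141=15176525.23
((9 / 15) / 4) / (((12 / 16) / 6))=6 / 5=1.20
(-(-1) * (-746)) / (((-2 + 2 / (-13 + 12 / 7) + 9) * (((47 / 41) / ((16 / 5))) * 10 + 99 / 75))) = -483258800 / 21667261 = -22.30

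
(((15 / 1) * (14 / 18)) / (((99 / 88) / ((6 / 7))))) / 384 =5 / 216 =0.02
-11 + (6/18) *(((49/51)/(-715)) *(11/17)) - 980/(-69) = 12453328/3888495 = 3.20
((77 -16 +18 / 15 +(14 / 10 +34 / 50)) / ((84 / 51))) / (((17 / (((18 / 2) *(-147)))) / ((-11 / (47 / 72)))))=60137154 / 1175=51180.56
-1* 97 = -97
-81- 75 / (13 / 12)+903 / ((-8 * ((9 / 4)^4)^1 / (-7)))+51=-1944718 / 28431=-68.40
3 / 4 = 0.75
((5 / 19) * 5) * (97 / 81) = 2425 / 1539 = 1.58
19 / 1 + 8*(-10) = -61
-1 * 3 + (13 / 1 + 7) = 17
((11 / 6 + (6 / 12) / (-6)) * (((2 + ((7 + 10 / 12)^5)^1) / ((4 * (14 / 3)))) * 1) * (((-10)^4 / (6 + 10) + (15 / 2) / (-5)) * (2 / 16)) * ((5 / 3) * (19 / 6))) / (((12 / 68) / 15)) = 2309551882864475 / 23887872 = 96683031.58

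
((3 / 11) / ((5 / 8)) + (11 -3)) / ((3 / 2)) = 928 / 165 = 5.62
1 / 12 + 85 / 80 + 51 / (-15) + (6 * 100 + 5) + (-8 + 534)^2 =66546899 / 240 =277278.75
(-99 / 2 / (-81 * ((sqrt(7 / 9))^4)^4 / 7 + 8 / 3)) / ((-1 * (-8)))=-52612659 / 9498128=-5.54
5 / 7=0.71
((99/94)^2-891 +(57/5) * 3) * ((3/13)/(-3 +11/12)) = 340239771/3589625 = 94.78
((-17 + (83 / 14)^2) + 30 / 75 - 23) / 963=-4363 / 943740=-0.00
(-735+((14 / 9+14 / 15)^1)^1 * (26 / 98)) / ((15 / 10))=-462634 / 945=-489.56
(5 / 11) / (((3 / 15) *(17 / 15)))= 375 / 187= 2.01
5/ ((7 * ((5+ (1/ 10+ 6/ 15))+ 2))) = 2/ 21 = 0.10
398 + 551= 949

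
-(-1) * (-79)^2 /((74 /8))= 24964 /37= 674.70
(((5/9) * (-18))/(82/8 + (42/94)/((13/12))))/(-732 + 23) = 24440/18475831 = 0.00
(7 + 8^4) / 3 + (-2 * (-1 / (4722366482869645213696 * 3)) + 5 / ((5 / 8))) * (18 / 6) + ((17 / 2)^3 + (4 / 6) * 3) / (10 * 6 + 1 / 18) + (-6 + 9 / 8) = 10697662091389204135552224427 / 7657317251973129714008064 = 1397.05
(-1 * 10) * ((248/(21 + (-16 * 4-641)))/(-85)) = -124/2907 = -0.04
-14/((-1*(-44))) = -7/22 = -0.32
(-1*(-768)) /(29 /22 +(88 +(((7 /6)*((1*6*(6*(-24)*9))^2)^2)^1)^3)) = 5632 /569136996978828915145724519533801174028204901007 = 0.00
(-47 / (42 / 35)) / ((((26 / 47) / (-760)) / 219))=153194150 / 13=11784165.38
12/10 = 6/5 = 1.20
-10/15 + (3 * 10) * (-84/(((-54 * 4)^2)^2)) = -20155427/30233088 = -0.67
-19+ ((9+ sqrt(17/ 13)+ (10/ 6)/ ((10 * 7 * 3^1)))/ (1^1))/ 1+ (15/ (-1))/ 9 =-1469/ 126+ sqrt(221)/ 13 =-10.52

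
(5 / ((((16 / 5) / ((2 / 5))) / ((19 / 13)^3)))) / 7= 34295 / 123032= 0.28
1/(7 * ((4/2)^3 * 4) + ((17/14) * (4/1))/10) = 35/7857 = 0.00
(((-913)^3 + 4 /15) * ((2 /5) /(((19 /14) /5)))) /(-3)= 319640368628 /855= 373848384.36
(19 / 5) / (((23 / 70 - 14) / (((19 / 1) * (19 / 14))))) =-6859 / 957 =-7.17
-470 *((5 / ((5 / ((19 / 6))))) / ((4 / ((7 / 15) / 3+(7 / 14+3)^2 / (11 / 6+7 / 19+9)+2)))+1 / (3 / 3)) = -463107779 / 275832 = -1678.95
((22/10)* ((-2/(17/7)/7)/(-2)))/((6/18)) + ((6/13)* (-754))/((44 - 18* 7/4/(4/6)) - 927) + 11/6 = 2.60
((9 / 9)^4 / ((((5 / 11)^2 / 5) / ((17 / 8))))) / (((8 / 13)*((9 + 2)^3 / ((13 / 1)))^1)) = 2873 / 3520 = 0.82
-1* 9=-9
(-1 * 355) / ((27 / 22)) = -7810 / 27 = -289.26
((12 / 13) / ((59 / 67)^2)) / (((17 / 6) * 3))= 107736 / 769301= 0.14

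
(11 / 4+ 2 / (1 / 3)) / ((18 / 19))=665 / 72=9.24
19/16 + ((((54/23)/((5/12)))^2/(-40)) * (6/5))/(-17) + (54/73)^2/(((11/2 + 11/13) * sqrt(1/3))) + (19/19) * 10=25272 * sqrt(3)/293095 + 1011130723/89930000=11.39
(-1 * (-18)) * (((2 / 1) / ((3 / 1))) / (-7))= -12 / 7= -1.71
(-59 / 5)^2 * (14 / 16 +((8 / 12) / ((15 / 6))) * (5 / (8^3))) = 122.20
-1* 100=-100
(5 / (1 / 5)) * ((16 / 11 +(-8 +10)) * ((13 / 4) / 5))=1235 / 22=56.14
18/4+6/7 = 75/14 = 5.36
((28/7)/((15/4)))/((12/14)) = 56/45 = 1.24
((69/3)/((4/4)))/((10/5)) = 23/2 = 11.50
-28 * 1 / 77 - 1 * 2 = -26 / 11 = -2.36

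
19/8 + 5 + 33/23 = 8.81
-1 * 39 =-39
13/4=3.25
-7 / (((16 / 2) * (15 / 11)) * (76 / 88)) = -847 / 1140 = -0.74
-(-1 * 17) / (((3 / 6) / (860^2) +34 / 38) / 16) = 7644505600 / 25146419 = 304.00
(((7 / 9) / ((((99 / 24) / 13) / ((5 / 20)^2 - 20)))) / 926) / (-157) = 0.00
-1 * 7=-7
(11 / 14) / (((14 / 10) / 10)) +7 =618 / 49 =12.61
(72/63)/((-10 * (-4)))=1/35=0.03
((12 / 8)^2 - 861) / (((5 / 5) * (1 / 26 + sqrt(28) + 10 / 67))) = 978346395 / 169721726 - 5211863670 * sqrt(7) / 84860863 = -156.73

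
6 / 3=2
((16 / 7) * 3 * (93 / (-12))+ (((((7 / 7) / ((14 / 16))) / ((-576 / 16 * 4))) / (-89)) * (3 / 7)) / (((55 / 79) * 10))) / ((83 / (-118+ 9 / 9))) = 29826994119 / 398159300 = 74.91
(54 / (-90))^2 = 9 / 25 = 0.36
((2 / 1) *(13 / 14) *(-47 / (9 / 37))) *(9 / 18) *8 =-1435.37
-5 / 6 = -0.83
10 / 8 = 5 / 4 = 1.25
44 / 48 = 0.92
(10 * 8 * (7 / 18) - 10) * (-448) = -85120 / 9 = -9457.78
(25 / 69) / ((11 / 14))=350 / 759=0.46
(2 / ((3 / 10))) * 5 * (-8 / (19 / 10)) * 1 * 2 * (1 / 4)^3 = -250 / 57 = -4.39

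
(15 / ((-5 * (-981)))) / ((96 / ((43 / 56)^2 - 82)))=-28367 / 10938368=-0.00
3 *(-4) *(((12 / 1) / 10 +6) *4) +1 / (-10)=-3457 / 10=-345.70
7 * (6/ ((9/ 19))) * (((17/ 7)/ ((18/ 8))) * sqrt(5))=2584 * sqrt(5)/ 27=214.00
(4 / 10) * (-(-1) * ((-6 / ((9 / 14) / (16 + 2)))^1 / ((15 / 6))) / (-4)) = 168 / 25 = 6.72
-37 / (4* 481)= -1 / 52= -0.02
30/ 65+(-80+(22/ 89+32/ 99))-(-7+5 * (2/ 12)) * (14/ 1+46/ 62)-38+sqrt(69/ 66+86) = -185065411/ 7101666+sqrt(42130)/ 22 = -16.73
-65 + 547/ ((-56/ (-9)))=1283/ 56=22.91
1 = 1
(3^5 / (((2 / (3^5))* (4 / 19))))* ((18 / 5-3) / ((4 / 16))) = 3365793 / 10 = 336579.30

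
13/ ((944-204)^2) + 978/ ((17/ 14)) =7497739421/ 9309200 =805.41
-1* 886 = -886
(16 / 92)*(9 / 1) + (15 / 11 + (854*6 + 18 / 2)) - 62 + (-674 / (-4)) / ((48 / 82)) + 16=65307797 / 12144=5377.78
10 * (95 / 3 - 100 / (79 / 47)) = -65950 / 237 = -278.27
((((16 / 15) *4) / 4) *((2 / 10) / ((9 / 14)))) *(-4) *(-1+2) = -896 / 675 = -1.33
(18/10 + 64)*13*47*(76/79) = 15277444/395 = 38677.07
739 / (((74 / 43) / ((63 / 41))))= 2001951 / 3034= 659.84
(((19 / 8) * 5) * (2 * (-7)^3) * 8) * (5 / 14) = -23275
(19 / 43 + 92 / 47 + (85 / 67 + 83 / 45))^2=1128210239723281 / 37128487689225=30.39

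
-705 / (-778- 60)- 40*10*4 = -1340095 / 838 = -1599.16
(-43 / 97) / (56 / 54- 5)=0.11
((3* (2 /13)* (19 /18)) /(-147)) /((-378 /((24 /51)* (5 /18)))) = 190 /165781161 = 0.00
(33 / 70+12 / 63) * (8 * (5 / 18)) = 278 / 189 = 1.47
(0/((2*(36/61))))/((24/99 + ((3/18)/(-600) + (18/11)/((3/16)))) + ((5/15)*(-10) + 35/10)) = 0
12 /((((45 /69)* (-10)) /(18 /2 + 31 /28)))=-18.60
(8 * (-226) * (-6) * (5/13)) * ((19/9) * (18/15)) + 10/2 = 137473/13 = 10574.85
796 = 796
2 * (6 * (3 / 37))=36 / 37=0.97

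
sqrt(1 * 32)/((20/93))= 26.30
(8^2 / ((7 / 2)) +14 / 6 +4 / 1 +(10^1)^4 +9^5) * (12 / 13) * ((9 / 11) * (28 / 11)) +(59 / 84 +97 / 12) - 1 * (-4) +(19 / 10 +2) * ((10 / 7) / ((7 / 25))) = 132822.65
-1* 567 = -567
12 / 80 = 3 / 20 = 0.15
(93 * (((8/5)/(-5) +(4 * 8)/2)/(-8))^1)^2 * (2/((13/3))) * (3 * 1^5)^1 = 373792482/8125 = 46005.23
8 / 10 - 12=-56 / 5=-11.20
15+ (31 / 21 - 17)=-11 / 21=-0.52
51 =51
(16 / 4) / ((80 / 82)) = 41 / 10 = 4.10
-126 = -126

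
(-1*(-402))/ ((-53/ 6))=-2412/ 53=-45.51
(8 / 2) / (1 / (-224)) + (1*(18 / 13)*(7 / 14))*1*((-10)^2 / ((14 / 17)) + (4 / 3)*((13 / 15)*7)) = -366882 / 455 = -806.33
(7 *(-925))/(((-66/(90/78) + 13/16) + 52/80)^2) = -5920000/2840383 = -2.08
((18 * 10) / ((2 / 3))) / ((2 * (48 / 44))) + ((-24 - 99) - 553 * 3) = -6633 / 4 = -1658.25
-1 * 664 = -664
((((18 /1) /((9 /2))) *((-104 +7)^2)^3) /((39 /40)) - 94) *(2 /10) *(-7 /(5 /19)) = -17725644264401542 /975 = -18180147963488.76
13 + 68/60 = 212/15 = 14.13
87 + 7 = 94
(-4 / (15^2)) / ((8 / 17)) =-17 / 450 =-0.04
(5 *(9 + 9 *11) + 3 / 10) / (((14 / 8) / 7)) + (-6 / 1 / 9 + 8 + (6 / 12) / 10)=2168.58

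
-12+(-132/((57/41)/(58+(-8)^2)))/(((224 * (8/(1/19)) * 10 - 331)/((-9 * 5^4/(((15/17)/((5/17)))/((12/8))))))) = 180481176/2154277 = 83.78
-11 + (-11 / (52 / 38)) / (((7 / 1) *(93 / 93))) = -2211 / 182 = -12.15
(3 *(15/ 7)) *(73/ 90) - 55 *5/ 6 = -853/ 21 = -40.62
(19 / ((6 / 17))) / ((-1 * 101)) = -323 / 606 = -0.53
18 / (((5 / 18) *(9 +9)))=18 / 5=3.60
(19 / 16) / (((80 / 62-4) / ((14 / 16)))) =-589 / 1536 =-0.38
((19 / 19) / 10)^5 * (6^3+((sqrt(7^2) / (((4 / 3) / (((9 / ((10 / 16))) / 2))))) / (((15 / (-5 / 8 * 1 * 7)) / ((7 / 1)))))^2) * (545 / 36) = 119599269 / 128000000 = 0.93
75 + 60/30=77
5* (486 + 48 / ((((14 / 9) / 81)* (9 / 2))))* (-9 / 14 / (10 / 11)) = -360855 / 98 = -3682.19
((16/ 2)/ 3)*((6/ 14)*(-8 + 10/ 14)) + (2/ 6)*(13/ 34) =-40979/ 4998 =-8.20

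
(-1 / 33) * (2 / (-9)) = 0.01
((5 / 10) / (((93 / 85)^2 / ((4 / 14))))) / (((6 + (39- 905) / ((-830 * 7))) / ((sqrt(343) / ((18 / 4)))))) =41977250 * sqrt(7) / 1390473783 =0.08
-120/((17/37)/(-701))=3112440/17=183084.71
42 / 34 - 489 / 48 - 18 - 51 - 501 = -157475 / 272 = -578.95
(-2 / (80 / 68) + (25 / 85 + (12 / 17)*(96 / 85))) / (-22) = 1759 / 63580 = 0.03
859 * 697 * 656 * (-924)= -362912354112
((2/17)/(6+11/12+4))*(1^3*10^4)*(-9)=-2160000/2227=-969.91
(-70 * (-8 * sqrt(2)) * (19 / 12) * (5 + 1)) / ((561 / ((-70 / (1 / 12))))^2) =417088000 * sqrt(2) / 34969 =16867.84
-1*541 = -541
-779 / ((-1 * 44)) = 779 / 44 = 17.70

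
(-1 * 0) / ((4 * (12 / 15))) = 0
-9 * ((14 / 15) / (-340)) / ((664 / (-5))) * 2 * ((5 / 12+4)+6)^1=-0.00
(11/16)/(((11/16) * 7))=0.14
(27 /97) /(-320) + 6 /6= 31013 /31040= 1.00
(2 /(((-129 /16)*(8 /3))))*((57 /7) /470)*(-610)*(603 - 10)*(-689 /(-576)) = 473540743 /679056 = 697.35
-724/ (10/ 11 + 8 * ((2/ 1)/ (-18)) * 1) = -35838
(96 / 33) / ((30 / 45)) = 48 / 11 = 4.36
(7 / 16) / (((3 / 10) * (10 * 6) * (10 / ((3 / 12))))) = 7 / 11520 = 0.00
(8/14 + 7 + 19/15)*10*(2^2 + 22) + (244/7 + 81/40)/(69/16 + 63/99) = 210836462/91455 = 2305.36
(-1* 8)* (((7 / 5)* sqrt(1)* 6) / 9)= -112 / 15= -7.47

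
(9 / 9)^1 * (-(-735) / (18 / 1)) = 245 / 6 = 40.83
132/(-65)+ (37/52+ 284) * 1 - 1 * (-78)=93777/260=360.68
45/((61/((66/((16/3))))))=4455/488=9.13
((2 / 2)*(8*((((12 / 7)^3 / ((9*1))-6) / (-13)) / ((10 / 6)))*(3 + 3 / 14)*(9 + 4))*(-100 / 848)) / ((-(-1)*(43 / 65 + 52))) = -27290250 / 145195673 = -0.19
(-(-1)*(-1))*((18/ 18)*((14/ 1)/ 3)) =-14/ 3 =-4.67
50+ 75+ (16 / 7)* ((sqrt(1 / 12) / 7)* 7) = 125.66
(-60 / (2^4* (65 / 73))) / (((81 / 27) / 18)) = -657 / 26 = -25.27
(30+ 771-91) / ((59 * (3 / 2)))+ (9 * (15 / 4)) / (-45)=5149 / 708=7.27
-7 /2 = -3.50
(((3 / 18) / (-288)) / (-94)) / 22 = 1 / 3573504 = 0.00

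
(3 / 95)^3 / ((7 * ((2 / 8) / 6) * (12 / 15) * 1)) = 162 / 1200325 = 0.00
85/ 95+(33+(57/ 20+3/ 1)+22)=23463/ 380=61.74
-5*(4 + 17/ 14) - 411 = -437.07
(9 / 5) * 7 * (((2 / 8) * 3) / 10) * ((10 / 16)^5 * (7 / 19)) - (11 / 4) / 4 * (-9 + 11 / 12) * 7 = 581763581 / 14942208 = 38.93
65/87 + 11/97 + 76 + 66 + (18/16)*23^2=737.99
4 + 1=5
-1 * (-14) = 14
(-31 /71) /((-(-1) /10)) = -310 /71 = -4.37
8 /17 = 0.47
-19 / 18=-1.06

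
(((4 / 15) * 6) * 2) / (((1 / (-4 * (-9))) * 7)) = 576 / 35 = 16.46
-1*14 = -14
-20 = -20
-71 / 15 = -4.73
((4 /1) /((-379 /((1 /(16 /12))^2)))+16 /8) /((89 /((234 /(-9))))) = -39299 /67462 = -0.58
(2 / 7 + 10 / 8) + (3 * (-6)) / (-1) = 547 / 28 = 19.54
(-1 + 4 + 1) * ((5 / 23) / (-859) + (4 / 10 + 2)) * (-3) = -2844708 / 98785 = -28.80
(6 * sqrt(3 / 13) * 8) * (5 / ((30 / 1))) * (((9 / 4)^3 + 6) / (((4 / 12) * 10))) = 3339 * sqrt(39) / 1040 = 20.05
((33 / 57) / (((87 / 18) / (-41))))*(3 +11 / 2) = -23001 / 551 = -41.74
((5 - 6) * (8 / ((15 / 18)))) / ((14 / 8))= -192 / 35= -5.49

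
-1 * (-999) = 999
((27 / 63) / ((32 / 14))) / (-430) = -3 / 6880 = -0.00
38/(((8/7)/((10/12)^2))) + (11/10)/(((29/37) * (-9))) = 159623/6960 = 22.93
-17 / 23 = -0.74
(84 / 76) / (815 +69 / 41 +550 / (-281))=0.00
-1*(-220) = 220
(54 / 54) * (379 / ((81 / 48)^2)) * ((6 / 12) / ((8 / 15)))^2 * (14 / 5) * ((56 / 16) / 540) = 18571 / 8748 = 2.12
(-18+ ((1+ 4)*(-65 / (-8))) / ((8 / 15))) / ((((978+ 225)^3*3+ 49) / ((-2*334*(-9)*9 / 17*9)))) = 26661717 / 83567637280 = 0.00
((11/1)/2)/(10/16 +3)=44/29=1.52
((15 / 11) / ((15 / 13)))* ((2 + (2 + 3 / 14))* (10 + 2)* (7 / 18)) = 767 / 33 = 23.24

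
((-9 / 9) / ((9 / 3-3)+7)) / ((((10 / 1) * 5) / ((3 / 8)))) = -3 / 2800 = -0.00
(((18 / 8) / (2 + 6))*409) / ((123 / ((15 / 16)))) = 18405 / 20992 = 0.88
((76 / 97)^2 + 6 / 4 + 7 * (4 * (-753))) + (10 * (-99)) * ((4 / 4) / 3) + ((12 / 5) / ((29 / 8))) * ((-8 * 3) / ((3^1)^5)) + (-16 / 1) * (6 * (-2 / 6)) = -1575113836163 / 73672470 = -21379.95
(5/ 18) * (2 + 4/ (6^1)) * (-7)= -140/ 27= -5.19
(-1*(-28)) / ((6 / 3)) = 14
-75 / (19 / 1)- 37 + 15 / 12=-3017 / 76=-39.70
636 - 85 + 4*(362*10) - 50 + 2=14983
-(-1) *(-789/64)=-789/64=-12.33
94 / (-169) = -94 / 169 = -0.56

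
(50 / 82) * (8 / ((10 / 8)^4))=2048 / 1025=2.00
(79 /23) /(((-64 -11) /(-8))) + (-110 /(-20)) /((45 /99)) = 43009 /3450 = 12.47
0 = 0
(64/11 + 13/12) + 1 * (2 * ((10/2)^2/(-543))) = 162691/23892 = 6.81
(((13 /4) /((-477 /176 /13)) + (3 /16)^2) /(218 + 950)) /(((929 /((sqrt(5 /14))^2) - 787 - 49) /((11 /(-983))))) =104462765 /1237424265289728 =0.00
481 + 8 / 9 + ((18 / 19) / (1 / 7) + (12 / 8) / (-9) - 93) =135211 / 342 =395.35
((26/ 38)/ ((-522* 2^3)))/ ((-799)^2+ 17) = -13/ 50654637792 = -0.00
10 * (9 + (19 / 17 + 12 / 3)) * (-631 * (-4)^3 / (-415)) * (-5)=96921600 / 1411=68690.01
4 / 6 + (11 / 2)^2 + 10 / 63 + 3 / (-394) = 31.07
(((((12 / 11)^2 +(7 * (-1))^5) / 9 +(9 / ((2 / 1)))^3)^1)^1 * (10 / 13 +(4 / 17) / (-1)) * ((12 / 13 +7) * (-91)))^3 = 285221097679949278855576183810259533 / 892155247573651776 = 319698952010482775.59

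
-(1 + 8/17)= -25/17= -1.47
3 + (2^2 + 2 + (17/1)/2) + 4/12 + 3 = 125/6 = 20.83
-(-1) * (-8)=-8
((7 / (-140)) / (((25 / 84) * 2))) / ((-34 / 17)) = 21 / 500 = 0.04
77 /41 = 1.88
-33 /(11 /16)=-48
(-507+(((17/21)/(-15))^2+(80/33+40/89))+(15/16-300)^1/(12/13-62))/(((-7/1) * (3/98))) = 616087331024401/264446305200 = 2329.73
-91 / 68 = -1.34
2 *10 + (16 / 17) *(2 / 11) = 3772 / 187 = 20.17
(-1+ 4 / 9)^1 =-5 / 9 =-0.56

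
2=2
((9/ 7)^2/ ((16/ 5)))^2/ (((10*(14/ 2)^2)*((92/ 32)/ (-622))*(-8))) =10202355/ 692717312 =0.01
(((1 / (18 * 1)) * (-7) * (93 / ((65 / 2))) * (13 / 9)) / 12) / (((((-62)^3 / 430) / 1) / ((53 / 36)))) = 15953 / 44836416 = 0.00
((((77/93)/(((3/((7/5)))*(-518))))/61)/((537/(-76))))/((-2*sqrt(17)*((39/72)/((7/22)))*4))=-0.00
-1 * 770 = -770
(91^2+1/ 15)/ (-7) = -124216/ 105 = -1183.01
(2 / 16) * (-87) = -87 / 8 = -10.88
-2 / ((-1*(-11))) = -2 / 11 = -0.18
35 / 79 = 0.44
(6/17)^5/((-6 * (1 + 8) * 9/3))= -48/1419857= -0.00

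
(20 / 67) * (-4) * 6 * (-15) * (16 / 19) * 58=6681600 / 1273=5248.70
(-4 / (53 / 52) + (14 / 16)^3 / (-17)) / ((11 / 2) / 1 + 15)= -0.19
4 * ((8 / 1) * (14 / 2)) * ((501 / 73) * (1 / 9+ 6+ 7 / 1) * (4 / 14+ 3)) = 14503616 / 219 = 66226.56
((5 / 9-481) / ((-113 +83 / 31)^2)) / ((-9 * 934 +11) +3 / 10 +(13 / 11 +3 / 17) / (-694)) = 67409353649 / 14335442174868570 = 0.00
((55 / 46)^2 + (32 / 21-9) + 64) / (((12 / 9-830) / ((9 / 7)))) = -23176953 / 257758424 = -0.09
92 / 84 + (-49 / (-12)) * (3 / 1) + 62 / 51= 14.56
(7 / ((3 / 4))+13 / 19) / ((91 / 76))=2284 / 273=8.37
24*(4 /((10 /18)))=864 /5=172.80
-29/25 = -1.16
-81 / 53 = -1.53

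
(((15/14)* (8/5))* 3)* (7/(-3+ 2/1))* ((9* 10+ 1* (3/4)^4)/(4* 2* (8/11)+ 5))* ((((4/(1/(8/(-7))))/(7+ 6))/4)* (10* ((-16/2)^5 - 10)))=-26795769165/3094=-8660558.88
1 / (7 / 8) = 8 / 7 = 1.14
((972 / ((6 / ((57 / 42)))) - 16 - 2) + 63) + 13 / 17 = 31609 / 119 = 265.62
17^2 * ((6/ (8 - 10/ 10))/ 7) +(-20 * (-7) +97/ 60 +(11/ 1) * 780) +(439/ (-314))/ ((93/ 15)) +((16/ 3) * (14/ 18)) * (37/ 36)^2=91389826448429/ 10431246420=8761.16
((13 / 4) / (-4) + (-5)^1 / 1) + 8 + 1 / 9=331 / 144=2.30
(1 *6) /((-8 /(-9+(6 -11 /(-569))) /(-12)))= -15264 /569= -26.83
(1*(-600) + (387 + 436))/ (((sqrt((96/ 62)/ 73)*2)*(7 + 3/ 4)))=223*sqrt(6789)/ 186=98.79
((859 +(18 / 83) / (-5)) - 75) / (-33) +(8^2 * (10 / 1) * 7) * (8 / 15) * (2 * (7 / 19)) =150641794 / 86735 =1736.81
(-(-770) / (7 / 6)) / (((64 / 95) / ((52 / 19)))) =10725 / 4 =2681.25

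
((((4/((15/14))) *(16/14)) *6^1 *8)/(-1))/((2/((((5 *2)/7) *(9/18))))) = -512/7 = -73.14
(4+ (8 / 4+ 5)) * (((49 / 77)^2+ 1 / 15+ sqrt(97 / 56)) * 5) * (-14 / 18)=-55 * sqrt(1358) / 36 -5992 / 297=-76.48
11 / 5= 2.20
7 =7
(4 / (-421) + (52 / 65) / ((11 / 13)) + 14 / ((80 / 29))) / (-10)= -1113469 / 1852400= -0.60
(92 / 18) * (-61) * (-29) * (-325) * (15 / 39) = -10171750 / 9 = -1130194.44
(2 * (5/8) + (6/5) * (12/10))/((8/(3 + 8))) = 2959/800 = 3.70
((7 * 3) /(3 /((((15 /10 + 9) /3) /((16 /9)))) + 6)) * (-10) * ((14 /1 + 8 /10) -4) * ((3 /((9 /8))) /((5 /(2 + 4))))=-381024 /395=-964.62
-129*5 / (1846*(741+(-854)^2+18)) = -129 / 269543690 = -0.00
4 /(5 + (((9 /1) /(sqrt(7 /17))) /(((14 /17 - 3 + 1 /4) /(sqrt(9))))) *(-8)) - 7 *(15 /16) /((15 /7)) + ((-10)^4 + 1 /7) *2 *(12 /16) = 7696512 *sqrt(119) /3664531673 + 6155243955951833 /410427547376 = 14997.17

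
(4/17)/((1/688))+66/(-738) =338309/2091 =161.79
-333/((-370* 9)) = 1/10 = 0.10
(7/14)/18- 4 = -143/36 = -3.97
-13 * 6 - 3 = -81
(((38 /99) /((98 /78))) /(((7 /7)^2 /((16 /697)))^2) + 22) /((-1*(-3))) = 17282295830 /2356659459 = 7.33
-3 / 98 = -0.03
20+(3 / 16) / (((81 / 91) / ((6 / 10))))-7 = 13.13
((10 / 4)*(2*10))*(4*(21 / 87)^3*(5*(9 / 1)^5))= 20253807000 / 24389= 830448.44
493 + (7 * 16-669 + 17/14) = -879/14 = -62.79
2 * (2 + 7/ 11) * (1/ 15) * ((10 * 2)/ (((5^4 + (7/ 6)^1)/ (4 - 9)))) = -2320/ 41327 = -0.06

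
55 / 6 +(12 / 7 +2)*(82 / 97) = 50137 / 4074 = 12.31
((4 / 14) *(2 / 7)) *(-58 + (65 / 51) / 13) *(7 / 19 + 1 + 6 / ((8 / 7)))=-1485359 / 47481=-31.28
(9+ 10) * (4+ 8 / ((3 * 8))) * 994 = 245518 / 3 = 81839.33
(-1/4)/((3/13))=-13/12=-1.08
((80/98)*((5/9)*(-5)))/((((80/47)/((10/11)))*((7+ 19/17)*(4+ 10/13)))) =-1298375/41505156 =-0.03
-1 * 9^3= -729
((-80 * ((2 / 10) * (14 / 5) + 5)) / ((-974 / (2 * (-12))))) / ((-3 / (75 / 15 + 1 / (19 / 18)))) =1005248 / 46265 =21.73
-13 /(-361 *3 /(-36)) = -156 /361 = -0.43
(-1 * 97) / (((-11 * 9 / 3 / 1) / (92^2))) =821008 / 33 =24879.03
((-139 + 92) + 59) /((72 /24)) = 4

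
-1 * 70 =-70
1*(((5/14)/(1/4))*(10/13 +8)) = 1140/91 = 12.53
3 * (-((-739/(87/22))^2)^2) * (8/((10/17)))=-4750916413088318528/95482935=-49756706924.52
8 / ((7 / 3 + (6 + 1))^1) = 0.86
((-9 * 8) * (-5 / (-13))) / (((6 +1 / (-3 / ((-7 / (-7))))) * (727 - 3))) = -270 / 40001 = -0.01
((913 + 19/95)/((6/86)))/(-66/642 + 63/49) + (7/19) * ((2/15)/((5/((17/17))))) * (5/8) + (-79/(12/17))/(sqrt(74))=5588175257/505020 - 1343 * sqrt(74)/888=11052.25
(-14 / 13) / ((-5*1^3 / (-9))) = -126 / 65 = -1.94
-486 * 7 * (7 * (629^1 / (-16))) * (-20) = -37447515 / 2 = -18723757.50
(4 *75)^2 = 90000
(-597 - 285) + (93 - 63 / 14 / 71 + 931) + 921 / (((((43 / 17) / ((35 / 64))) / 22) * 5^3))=432262819 / 2442400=176.98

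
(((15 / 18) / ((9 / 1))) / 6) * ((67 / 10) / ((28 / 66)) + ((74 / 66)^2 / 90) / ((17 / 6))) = 122835061 / 503849808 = 0.24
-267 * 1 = -267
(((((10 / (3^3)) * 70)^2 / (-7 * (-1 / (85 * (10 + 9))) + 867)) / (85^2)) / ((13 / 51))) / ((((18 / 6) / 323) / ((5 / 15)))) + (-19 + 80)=607244123923 / 9952356843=61.02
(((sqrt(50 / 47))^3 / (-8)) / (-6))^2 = 15625 / 29901024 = 0.00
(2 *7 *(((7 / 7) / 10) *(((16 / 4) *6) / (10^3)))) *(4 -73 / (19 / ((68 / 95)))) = 47376 / 1128125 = 0.04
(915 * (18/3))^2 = 30140100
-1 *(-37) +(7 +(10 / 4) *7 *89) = 3203 / 2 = 1601.50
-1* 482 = -482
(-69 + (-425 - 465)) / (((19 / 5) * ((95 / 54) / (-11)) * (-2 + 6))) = 284823 / 722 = 394.49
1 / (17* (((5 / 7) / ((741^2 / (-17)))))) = -3843567 / 1445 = -2659.91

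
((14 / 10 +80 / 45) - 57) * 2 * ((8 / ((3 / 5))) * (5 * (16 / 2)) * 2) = -3100160 / 27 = -114820.74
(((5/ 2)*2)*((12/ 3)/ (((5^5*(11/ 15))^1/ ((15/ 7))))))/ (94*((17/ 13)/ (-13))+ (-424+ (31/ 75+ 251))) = -9126/ 88834361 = -0.00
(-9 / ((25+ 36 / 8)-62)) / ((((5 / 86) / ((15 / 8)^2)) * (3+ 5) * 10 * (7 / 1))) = 3483 / 116480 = 0.03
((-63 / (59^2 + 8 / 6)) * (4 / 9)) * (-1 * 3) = 252 / 10447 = 0.02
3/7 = 0.43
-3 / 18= -1 / 6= -0.17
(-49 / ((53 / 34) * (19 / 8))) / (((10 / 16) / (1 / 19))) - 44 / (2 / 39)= -82187194 / 95665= -859.11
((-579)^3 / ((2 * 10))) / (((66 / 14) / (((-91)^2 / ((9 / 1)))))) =-416728067119 / 220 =-1894218486.90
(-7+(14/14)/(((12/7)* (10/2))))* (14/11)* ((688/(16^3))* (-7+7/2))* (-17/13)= -14793247/2196480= -6.73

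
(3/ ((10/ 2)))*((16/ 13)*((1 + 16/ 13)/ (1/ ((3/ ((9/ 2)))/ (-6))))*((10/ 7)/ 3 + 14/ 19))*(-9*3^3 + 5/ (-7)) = 383126656/ 7080255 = 54.11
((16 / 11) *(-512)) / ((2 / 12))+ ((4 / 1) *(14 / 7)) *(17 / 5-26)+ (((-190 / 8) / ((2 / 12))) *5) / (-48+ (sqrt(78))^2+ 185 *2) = -8185663 / 1760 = -4650.94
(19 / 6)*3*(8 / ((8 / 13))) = 247 / 2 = 123.50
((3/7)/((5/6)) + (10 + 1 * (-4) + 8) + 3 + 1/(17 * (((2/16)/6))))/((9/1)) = 2.26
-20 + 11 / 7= -129 / 7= -18.43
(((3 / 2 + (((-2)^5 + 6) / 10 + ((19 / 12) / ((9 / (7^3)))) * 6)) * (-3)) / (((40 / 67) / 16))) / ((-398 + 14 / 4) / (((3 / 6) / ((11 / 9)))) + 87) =1088281 / 32900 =33.08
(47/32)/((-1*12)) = -47/384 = -0.12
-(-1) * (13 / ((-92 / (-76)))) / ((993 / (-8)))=-1976 / 22839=-0.09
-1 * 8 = -8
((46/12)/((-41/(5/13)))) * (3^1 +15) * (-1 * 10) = 3450/533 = 6.47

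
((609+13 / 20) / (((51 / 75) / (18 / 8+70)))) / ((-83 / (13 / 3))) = -13473265 / 3984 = -3381.84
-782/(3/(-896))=700672/3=233557.33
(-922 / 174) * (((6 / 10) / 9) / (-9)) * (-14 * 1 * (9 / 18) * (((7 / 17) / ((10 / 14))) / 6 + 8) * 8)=-53297132 / 2994975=-17.80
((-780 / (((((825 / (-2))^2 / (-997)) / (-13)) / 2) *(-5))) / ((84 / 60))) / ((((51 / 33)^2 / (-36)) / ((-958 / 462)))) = 10330642816 / 19471375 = 530.56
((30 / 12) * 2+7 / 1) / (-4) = -3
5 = 5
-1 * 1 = -1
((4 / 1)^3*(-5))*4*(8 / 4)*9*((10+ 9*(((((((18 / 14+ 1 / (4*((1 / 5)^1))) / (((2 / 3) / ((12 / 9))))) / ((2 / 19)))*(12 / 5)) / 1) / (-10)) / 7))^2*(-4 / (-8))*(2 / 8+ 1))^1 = -341036.93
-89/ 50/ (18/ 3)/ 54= -89/ 16200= -0.01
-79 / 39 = -2.03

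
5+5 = 10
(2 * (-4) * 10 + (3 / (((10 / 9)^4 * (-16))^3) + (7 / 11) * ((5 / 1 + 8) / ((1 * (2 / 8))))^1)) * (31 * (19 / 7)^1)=-1244878193582900581197 / 315392000000000000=-3947.08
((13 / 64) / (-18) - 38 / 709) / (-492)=52993 / 401849856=0.00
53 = 53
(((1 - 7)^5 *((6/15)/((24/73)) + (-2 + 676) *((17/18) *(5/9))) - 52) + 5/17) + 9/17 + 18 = -234550188/85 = -2759413.98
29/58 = 1/2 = 0.50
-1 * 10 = -10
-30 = -30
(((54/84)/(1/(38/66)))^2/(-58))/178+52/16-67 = -15608807229/244843984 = -63.75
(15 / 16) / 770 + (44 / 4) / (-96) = -419 / 3696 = -0.11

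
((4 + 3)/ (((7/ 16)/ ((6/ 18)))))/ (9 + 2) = 16/ 33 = 0.48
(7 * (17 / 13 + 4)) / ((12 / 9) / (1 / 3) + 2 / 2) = 483 / 65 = 7.43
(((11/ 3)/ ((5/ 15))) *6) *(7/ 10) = 231/ 5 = 46.20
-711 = -711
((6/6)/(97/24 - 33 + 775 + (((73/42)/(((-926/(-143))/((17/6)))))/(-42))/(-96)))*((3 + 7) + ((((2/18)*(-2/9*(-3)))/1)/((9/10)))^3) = 1666825229870080/124345206027259821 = 0.01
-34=-34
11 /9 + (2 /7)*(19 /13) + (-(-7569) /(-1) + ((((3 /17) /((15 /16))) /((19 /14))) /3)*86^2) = -9556953628 /1322685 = -7225.42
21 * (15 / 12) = 105 / 4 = 26.25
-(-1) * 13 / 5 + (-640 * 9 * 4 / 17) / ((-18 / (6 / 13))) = 37.35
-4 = -4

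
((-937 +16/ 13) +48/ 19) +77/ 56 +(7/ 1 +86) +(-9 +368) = -948219/ 1976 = -479.87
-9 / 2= -4.50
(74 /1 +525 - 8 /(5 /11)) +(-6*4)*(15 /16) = 5589 /10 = 558.90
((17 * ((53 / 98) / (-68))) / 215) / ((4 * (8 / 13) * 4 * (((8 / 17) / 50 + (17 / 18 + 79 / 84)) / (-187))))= 98564895 / 15633352448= 0.01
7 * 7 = 49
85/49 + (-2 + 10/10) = 0.73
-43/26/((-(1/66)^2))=93654/13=7204.15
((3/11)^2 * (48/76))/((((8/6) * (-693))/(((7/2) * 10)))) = -45/25289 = -0.00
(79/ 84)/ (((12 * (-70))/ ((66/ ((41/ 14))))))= -0.03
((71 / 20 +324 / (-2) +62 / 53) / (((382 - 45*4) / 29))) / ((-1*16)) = 4834793 / 3425920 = 1.41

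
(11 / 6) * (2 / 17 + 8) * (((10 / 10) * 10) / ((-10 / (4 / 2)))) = -506 / 17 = -29.76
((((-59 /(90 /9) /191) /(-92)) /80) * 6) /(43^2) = 0.00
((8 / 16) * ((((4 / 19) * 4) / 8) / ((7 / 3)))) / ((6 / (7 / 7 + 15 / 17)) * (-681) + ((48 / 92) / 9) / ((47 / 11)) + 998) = -155664 / 8092744765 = -0.00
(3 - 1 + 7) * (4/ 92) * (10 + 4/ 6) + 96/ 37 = 5760/ 851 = 6.77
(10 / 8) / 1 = 5 / 4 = 1.25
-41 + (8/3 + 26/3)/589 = -72413/1767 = -40.98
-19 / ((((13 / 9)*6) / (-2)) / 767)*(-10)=-33630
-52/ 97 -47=-4611/ 97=-47.54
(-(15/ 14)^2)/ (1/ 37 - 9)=8325/ 65072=0.13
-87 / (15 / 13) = -377 / 5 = -75.40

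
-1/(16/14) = -7/8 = -0.88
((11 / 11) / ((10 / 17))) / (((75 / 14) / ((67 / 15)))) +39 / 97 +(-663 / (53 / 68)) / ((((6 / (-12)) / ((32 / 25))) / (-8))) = -503734033532 / 28918125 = -17419.32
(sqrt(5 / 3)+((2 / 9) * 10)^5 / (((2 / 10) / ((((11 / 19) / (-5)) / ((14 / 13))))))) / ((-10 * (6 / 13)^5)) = 132.94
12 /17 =0.71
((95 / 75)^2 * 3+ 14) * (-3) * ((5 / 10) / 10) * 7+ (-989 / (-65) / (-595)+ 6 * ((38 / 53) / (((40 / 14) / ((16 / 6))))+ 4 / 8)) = -523286147 / 40995500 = -12.76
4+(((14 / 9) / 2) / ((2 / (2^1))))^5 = 253003 / 59049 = 4.28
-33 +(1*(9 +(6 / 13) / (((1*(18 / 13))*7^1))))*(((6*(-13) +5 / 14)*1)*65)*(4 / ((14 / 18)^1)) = -80558019 / 343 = -234863.03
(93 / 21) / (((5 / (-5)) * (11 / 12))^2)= 4464 / 847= 5.27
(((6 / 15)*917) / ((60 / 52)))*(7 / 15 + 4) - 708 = 711.92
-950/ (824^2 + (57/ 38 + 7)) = -1900/ 1357969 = -0.00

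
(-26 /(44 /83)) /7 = -1079 /154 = -7.01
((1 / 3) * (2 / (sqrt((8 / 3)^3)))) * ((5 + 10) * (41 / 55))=1.71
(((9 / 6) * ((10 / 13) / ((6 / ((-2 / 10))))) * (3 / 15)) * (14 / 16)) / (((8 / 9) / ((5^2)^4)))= -4921875 / 1664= -2957.86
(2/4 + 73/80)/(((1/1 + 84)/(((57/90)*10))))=2147/20400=0.11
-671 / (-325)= 671 / 325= 2.06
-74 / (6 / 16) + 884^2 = 2343776 / 3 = 781258.67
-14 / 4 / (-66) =7 / 132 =0.05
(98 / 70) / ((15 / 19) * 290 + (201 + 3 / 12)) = 532 / 163475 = 0.00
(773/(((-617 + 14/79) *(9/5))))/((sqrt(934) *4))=-0.01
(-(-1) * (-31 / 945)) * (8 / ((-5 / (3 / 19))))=248 / 29925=0.01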